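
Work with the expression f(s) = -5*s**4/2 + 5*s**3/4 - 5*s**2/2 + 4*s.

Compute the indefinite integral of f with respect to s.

F(s) = -s**5/2 + 5*s**4/16 - 5*s**3/6 + 2*s**2 + C

Integrate term by term and add the pieces.
Check: d/ds[-s**5/2 + 5*s**4/16 - 5*s**3/6 + 2*s**2] = -5*s**4/2 + 5*s**3/4 - 5*s**2/2 + 4*s = f(s).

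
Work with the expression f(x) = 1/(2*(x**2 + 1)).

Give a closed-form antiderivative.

Whatever form F(x) takes, F'(x) = f(x) is non-negotiable.
Check: d/dx[atan(x)/2] = 1/(2*x**2 + 2), which equals f(x).

An antiderivative is F(x) = atan(x)/2.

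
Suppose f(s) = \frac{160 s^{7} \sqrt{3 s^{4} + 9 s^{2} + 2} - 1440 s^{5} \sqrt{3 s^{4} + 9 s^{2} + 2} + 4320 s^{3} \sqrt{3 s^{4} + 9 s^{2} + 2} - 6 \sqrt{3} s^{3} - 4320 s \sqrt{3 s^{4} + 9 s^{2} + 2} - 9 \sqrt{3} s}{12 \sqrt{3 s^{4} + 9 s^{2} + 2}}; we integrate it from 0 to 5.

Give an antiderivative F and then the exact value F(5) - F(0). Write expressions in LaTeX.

Antiderivative: F(s) = \frac{20 \left(3 - s^{2}\right)^{4} - \sqrt{3} \sqrt{3 s^{4} + 9 s^{2} + 2}}{12}; value = - \frac{\sqrt{6306}}{12} + \frac{\sqrt{6}}{12} + \frac{1170875}{3}

Recover f(s) by differentiating a candidate F(s); any mismatch rules it out.
F(s) = \frac{20 \left(3 - s^{2}\right)^{4} - \sqrt{3} \sqrt{3 s^{4} + 9 s^{2} + 2}}{12} is an antiderivative of f.
Check: d/ds[\frac{20 \left(3 - s^{2}\right)^{4} - \sqrt{3} \sqrt{3 s^{4} + 9 s^{2} + 2}}{12}] = \frac{160 s^{7} \sqrt{3 s^{4} + 9 s^{2} + 2} - 1440 s^{5} \sqrt{3 s^{4} + 9 s^{2} + 2} + 4320 s^{3} \sqrt{3 s^{4} + 9 s^{2} + 2} - 6 \sqrt{3} s^{3} - 4320 s \sqrt{3 s^{4} + 9 s^{2} + 2} - 9 \sqrt{3} s}{12 \sqrt{3 s^{4} + 9 s^{2} + 2}} = f(s).
F(5) = \frac{1171280}{3} - \frac{\sqrt{6306}}{12}; F(0) = 135 - \frac{\sqrt{6}}{12}.
Integral = F(5) - F(0) = - \frac{\sqrt{6306}}{12} + \frac{\sqrt{6}}{12} + \frac{1170875}{3}.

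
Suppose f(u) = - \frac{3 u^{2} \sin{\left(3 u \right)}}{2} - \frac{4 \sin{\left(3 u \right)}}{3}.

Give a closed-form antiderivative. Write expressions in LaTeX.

The integrand splits into summands that can be handled one at a time.
Check: d/du[\frac{u^{2} \cos{\left(3 u \right)}}{2} - \frac{u \sin{\left(3 u \right)}}{3} + \frac{\cos{\left(3 u \right)}}{3}] = - \frac{3 u^{2} \sin{\left(3 u \right)}}{2} - \frac{4 \sin{\left(3 u \right)}}{3} = f(u).

An antiderivative is F(u) = \frac{u^{2} \cos{\left(3 u \right)}}{2} - \frac{u \sin{\left(3 u \right)}}{3} + \frac{\cos{\left(3 u \right)}}{3}.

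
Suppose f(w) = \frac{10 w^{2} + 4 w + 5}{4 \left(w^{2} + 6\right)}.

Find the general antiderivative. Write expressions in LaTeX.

An antiderivative F(w) passes only if d/dw[F] lands on f(w) exactly.
Check: d/dw[\frac{5 w}{2} + \frac{\log{\left(w^{2} + 6 \right)}}{2} - \frac{55 \sqrt{6} \operatorname{atan}{\left(\frac{\sqrt{6} w}{6} \right)}}{24}] = \frac{10 w^{2} + 4 w + 5}{4 w^{2} + 24}, which equals f(w).

F(w) = \frac{5 w}{2} + \frac{\log{\left(w^{2} + 6 \right)}}{2} - \frac{55 \sqrt{6} \operatorname{atan}{\left(\frac{\sqrt{6} w}{6} \right)}}{24} + C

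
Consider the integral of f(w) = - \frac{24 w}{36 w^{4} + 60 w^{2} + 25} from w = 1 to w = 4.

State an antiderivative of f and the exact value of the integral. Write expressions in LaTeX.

Antiderivative: F(w) = \frac{2}{6 w^{2} + 5}; value = - \frac{180}{1111}

The substitution u = 3 w^{2} + \frac{5}{2} works: f is exactly (dF/du)*(du/dw) for that inner function.
F(w) = \frac{2}{6 w^{2} + 5} is an antiderivative of f.
Check: d/dw[\frac{2}{6 w^{2} + 5}] = - \frac{24 w}{36 w^{4} + 60 w^{2} + 25} = f(w).
F(4) = \frac{2}{101}; F(1) = \frac{2}{11}.
Integral = F(4) - F(1) = - \frac{180}{1111}.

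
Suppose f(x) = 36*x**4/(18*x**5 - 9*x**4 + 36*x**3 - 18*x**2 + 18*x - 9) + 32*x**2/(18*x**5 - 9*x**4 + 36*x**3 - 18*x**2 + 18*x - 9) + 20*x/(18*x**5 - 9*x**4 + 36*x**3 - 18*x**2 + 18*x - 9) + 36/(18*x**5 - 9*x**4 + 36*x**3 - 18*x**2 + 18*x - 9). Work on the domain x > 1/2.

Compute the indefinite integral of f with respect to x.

F(x) = 2*(9*(x**2 + 1)*log(2*x - 1) + 5)/(9*(x**2 + 1)) + C

Integrate term by term and add the pieces.
Check: d/dx[2*(9*(x**2 + 1)*log(2*x - 1) + 5)/(9*(x**2 + 1))] = (36*x**4 + 32*x**2 + 20*x + 36)/(18*x**5 - 9*x**4 + 36*x**3 - 18*x**2 + 18*x - 9), which equals f(x).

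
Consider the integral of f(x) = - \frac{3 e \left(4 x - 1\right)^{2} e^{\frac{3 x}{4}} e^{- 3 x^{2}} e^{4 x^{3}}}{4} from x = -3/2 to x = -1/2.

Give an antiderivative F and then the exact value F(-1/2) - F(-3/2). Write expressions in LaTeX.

The substitution u = 4 x^{3} - 3 x^{2} + \frac{3 x}{4} + 1 works: f is exactly (dF/du)*(du/dx) for that inner function.
F(x) = - e e^{\frac{3 x}{4}} e^{- 3 x^{2}} e^{4 x^{3}} is an antiderivative of f.
Check: d/dx[- e e^{\frac{3 x}{4}} e^{- 3 x^{2}} e^{4 x^{3}}] = \frac{\left(- 48 e x^{2} e^{\frac{3 x}{4}} e^{4 x^{3}} + 24 e x e^{\frac{3 x}{4}} e^{4 x^{3}} - 3 e e^{\frac{3 x}{4}} e^{4 x^{3}}\right) e^{- 3 x^{2}}}{4}, which equals f(x).
F(-1/2) = - \frac{1}{e^{\frac{5}{8}}}; F(-3/2) = - \frac{1}{e^{\frac{163}{8}}}.
Integral = F(-1/2) - F(-3/2) = - \frac{1}{e^{\frac{5}{8}}} + e^{- \frac{163}{8}}.

Antiderivative: F(x) = - e e^{\frac{3 x}{4}} e^{- 3 x^{2}} e^{4 x^{3}}; value = - \frac{1}{e^{\frac{5}{8}}} + e^{- \frac{163}{8}}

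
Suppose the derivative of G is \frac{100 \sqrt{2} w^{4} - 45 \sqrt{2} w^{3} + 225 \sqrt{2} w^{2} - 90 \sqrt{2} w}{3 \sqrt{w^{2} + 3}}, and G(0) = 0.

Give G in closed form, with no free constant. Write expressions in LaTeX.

Recognize the product-rule pattern: G'(w) = u'v + uv' with u = - 5 \sqrt{2 w^{2} + 6}, v = - \frac{5 w^{3}}{3} + w^{2}, so integration by parts undoes it.
A general antiderivative is - 5 \sqrt{2 w^{2} + 6} \left(- \frac{5 w^{3}}{3} + w^{2}\right) + C.
The condition gives C = 0 - (0) = 0.
So G(w) = \frac{5 \sqrt{2} w^{2} \left(5 w - 3\right) \sqrt{w^{2} + 3}}{3}.
Check: d/dw[\frac{5 \sqrt{2} w^{2} \left(5 w - 3\right) \sqrt{w^{2} + 3}}{3}] = \frac{100 \sqrt{2} w^{4} - 45 \sqrt{2} w^{3} + 225 \sqrt{2} w^{2} - 90 \sqrt{2} w}{3 \sqrt{w^{2} + 3}} = G'(w).

G(w) = \frac{5 \sqrt{2} w^{2} \left(5 w - 3\right) \sqrt{w^{2} + 3}}{3}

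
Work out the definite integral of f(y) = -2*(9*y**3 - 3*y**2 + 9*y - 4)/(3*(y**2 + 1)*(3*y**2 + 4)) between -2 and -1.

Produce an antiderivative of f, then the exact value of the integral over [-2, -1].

Antiderivative: F(y) = -log(y**2 + 4/3) + 2*atan(y)/3; value = -log(7/3) - pi/6 + 2*atan(2)/3 + log(16/3)

A candidate is checked by its d/dy: the result must match f(y).
F(y) = -log(y**2 + 4/3) + 2*atan(y)/3 is an antiderivative of f.
Check: d/dy[-log(y**2 + 4/3) + 2*atan(y)/3] = (-18*y**3 + 6*y**2 - 18*y + 8)/(9*y**4 + 21*y**2 + 12), which equals f(y).
F(-1) = -log(7/3) - pi/6; F(-2) = -log(16/3) - 2*atan(2)/3.
Integral = F(-1) - F(-2) = -log(7/3) - pi/6 + 2*atan(2)/3 + log(16/3).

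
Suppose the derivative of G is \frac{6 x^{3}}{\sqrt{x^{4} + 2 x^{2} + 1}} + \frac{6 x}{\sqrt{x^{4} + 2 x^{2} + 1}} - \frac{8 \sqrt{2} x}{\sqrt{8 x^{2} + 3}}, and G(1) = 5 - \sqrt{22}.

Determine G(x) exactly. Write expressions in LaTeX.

Integrate term by term and add the pieces.
A general antiderivative is - 2 \sqrt{4 x^{2} + \frac{3}{2}} + 3 \sqrt{x^{4} + 2 x^{2} + 1} + C.
The condition gives C = 5 - \sqrt{22} - (6 - \sqrt{22}) = -1.
So G(x) = - \sqrt{2} \sqrt{8 x^{2} + 3} + 3 \sqrt{x^{4} + 2 x^{2} + 1} - 1.
Check: d/dx[- \sqrt{2} \sqrt{8 x^{2} + 3} + 3 \sqrt{x^{4} + 2 x^{2} + 1} - 1] = \frac{6 x^{3} \sqrt{8 x^{2} + 3} + 6 x \sqrt{8 x^{2} + 3} - 8 \sqrt{2} x \sqrt{x^{4} + 2 x^{2} + 1}}{\sqrt{8 x^{2} + 3} \sqrt{x^{4} + 2 x^{2} + 1}}, which equals G'(x).

G(x) = - \sqrt{2} \sqrt{8 x^{2} + 3} + 3 \sqrt{x^{4} + 2 x^{2} + 1} - 1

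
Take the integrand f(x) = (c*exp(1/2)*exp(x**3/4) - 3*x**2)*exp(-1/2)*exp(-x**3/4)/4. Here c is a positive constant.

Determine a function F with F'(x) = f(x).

A first test for any F(x): its x-derivative must equal f(x) identically.
Check: d/dx[(c*x + 4*exp(-1/2)*exp(-x**3/4))/4] = (c*exp(1/2)*exp(x**3/4) - 3*x**2)*exp(-1/2)*exp(-x**3/4)/4 = f(x).

An antiderivative is F(x) = (c*x + 4*exp(-1/2)*exp(-x**3/4))/4.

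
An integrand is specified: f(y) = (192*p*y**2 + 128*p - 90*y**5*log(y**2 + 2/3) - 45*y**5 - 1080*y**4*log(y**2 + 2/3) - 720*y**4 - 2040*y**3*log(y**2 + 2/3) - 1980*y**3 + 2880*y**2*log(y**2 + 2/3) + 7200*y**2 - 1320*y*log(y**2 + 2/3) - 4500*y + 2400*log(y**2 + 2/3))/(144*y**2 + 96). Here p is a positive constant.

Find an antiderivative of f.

Recover f(y) by differentiating a candidate F(y); any mismatch rules it out.
Check: d/dy[4*p*y/3 - 5*(-y**2/4 - 2*y + 5/2)**2*log(y**2 + 2/3)/2] = (192*p*y**2 + 128*p - 90*y**5*log(y**2 + 2/3) - 45*y**5 - 1080*y**4*log(y**2 + 2/3) - 720*y**4 - 2040*y**3*log(y**2 + 2/3) - 1980*y**3 + 2880*y**2*log(y**2 + 2/3) + 7200*y**2 - 1320*y*log(y**2 + 2/3) - 4500*y + 2400*log(y**2 + 2/3))/(144*y**2 + 96) = f(y).

An antiderivative is F(y) = 4*p*y/3 - 5*(-y**2/4 - 2*y + 5/2)**2*log(y**2 + 2/3)/2.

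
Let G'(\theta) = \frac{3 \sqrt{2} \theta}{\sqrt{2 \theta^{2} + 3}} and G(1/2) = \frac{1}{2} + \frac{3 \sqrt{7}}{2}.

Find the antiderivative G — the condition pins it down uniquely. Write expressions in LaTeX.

The substitution u = \theta^{2} + \frac{3}{2} works: G'(\theta) is exactly (dG/du)*(du/d\theta) for that inner function.
A general antiderivative is 3 \sqrt{\theta^{2} + \frac{3}{2}} + C.
The condition gives C = \frac{1}{2} + \frac{3 \sqrt{7}}{2} - (\frac{3 \sqrt{7}}{2}) = \frac{1}{2}.
So G(\theta) = 3 \sqrt{\theta^{2} + \frac{3}{2}} + \frac{1}{2}.
Check: d/d\theta[3 \sqrt{\theta^{2} + \frac{3}{2}} + \frac{1}{2}] = \frac{3 \sqrt{2} \theta}{\sqrt{2 \theta^{2} + 3}} = G'(\theta).

G(\theta) = 3 \sqrt{\theta^{2} + \frac{3}{2}} + \frac{1}{2}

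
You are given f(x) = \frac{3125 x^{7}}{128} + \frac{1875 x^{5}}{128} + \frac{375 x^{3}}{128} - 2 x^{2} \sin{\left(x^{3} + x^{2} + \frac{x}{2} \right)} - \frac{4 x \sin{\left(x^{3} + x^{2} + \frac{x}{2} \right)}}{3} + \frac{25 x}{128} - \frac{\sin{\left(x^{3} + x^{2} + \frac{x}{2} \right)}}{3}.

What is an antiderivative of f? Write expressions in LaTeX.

An antiderivative is F(x) = \frac{9375 x^{8} + 7500 x^{6} + 2250 x^{4} + 300 x^{2} + 2048 \cos{\left(x^{3} + x^{2} + \frac{x}{2} \right)} + 15}{3072}.

The integrand splits into summands that can be handled one at a time.
Check: d/dx[\frac{9375 x^{8} + 7500 x^{6} + 2250 x^{4} + 300 x^{2} + 2048 \cos{\left(x^{3} + x^{2} + \frac{x}{2} \right)} + 15}{3072}] = \frac{3125 x^{7}}{128} + \frac{1875 x^{5}}{128} + \frac{375 x^{3}}{128} - 2 x^{2} \sin{\left(x^{3} + x^{2} + \frac{x}{2} \right)} - \frac{4 x \sin{\left(x^{3} + x^{2} + \frac{x}{2} \right)}}{3} + \frac{25 x}{128} - \frac{\sin{\left(x^{3} + x^{2} + \frac{x}{2} \right)}}{3} = f(x).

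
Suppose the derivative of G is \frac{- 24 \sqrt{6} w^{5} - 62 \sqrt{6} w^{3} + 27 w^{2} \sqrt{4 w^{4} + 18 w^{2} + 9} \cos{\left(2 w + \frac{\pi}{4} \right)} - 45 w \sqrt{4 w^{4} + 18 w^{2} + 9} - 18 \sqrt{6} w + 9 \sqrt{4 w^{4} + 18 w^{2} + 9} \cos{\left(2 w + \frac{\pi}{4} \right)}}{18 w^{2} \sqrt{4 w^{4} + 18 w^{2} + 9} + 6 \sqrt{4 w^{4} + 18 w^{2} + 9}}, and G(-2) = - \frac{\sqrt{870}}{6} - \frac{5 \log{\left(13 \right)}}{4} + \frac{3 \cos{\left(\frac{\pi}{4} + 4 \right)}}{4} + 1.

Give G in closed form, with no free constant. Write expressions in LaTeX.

G(w) = \frac{\sqrt{6} \left(- 4 \sqrt{4 w^{4} + 18 w^{2} + 9} - 5 \sqrt{6} \log{\left(3 w^{2} + 1 \right)} + 3 \sqrt{6} \sin{\left(2 w + \frac{\pi}{4} \right)} + 4 \sqrt{6}\right)}{24}

Differentiate the proposed G(w) back; it has to land on the given G'(w).
A general antiderivative is - \sqrt{\frac{2 w^{4}}{3} + 3 w^{2} + \frac{3}{2}} - \frac{5 \log{\left(3 w^{2} + 1 \right)}}{4} + \frac{3 \sin{\left(2 w + \frac{\pi}{4} \right)}}{4} + C.
The condition gives C = - \frac{\sqrt{870}}{6} - \frac{5 \log{\left(13 \right)}}{4} + \frac{3 \cos{\left(\frac{\pi}{4} + 4 \right)}}{4} + 1 - (- \frac{\sqrt{870}}{6} - \frac{5 \log{\left(13 \right)}}{4} + \frac{3 \cos{\left(\frac{\pi}{4} + 4 \right)}}{4}) = 1.
So G(w) = \frac{\sqrt{6} \left(- 4 \sqrt{4 w^{4} + 18 w^{2} + 9} - 5 \sqrt{6} \log{\left(3 w^{2} + 1 \right)} + 3 \sqrt{6} \sin{\left(2 w + \frac{\pi}{4} \right)} + 4 \sqrt{6}\right)}{24}.
Check: d/dw[\frac{\sqrt{6} \left(- 4 \sqrt{4 w^{4} + 18 w^{2} + 9} - 5 \sqrt{6} \log{\left(3 w^{2} + 1 \right)} + 3 \sqrt{6} \sin{\left(2 w + \frac{\pi}{4} \right)} + 4 \sqrt{6}\right)}{24}] = \frac{- 24 \sqrt{6} w^{5} - 62 \sqrt{6} w^{3} + 27 w^{2} \sqrt{4 w^{4} + 18 w^{2} + 9} \cos{\left(2 w + \frac{\pi}{4} \right)} - 45 w \sqrt{4 w^{4} + 18 w^{2} + 9} - 18 \sqrt{6} w + 9 \sqrt{4 w^{4} + 18 w^{2} + 9} \cos{\left(2 w + \frac{\pi}{4} \right)}}{18 w^{2} \sqrt{4 w^{4} + 18 w^{2} + 9} + 6 \sqrt{4 w^{4} + 18 w^{2} + 9}} = G'(w).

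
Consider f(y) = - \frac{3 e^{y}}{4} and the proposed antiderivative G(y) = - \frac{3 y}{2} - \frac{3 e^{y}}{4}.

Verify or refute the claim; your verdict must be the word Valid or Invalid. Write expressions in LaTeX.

Invalid: d/dy[G] - f = - \frac{3}{2}, which is not 0.

d/dy[G] = - \frac{3 e^{y}}{4} - \frac{3}{2}
d/dy[G] - f(y) = - \frac{3}{2} != 0.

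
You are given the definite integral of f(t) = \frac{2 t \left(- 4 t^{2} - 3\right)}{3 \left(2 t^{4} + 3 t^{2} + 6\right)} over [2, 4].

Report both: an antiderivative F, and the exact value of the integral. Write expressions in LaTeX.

f matches the chain-rule pattern g'(h)*h' with inner function h(t) = \frac{2 t^{4}}{3} + t^{2} + 2; substituting u = h(t) collapses the integral.
F(t) = - \frac{\log{\left(\frac{2 t^{4}}{3} + t^{2} + 2 \right)}}{3} is an antiderivative of f.
Check: d/dt[- \frac{\log{\left(\frac{2 t^{4}}{3} + t^{2} + 2 \right)}}{3}] = \frac{- 8 t^{3} - 6 t}{6 t^{4} + 9 t^{2} + 18}, which equals f(t).
F(4) = - \frac{\log{\left(\frac{566}{3} \right)}}{3}; F(2) = - \frac{\log{\left(\frac{50}{3} \right)}}{3}.
Integral = F(4) - F(2) = - \frac{\log{\left(\frac{566}{3} \right)}}{3} + \frac{\log{\left(\frac{50}{3} \right)}}{3}.

Antiderivative: F(t) = - \frac{\log{\left(\frac{2 t^{4}}{3} + t^{2} + 2 \right)}}{3}; value = - \frac{\log{\left(\frac{566}{3} \right)}}{3} + \frac{\log{\left(\frac{50}{3} \right)}}{3}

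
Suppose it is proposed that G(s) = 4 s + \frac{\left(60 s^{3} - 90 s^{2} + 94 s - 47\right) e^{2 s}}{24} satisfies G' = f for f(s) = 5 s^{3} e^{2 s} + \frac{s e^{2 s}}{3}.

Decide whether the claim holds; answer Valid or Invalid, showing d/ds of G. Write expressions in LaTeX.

Invalid: d/ds[G] - f = 4, which is not 0.

d/ds[G] = 5 s^{3} e^{2 s} + \frac{s e^{2 s}}{3} + 4
d/ds[G] - f(s) = 4 != 0.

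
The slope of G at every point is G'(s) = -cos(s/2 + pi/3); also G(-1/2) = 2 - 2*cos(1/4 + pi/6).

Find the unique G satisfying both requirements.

G(s) = 2 - 2*sin(s/2 + pi/3)

For G(s) to be correct, d/ds[G] must agree with the stated G'(s) identically.
A general antiderivative is -2*sin(s/2 + pi/3) + C.
The condition gives C = 2 - 2*cos(1/4 + pi/6) - (-2*cos(1/4 + pi/6)) = 2.
So G(s) = 2 - 2*sin(s/2 + pi/3).
Check: d/ds[2 - 2*sin(s/2 + pi/3)] = -cos(s/2 + pi/3) = G'(s).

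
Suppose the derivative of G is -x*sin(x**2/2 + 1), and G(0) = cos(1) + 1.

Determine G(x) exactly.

The substitution u = x**2/2 + 1 works: G'(x) is exactly (dG/du)*(du/dx) for that inner function.
A general antiderivative is cos(x**2/2 + 1) + C.
The condition gives C = cos(1) + 1 - (cos(1)) = 1.
So G(x) = cos(x**2/2 + 1) + 1.
Check: d/dx[cos(x**2/2 + 1) + 1] = -x*sin(x**2/2 + 1) = G'(x).

G(x) = cos(x**2/2 + 1) + 1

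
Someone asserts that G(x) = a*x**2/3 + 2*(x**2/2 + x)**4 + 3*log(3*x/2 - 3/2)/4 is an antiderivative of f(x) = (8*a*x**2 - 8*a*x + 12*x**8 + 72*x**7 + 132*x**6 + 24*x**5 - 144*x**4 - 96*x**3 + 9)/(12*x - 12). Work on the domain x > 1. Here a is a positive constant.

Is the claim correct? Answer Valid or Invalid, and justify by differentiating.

d/dx[G] = (8*a*x**2 - 8*a*x + 12*x**8 + 72*x**7 + 132*x**6 + 24*x**5 - 144*x**4 - 96*x**3 + 9)/(12*x - 12)
This equals f(x) exactly, so the claim holds.

Valid - the claim checks out under differentiation.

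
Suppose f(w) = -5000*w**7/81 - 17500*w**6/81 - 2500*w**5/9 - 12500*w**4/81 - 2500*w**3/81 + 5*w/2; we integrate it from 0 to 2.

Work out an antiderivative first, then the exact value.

Antiderivative: F(w) = -625*w**8/81 - 2500*w**7/81 - 1250*w**6/27 - 2500*w**5/81 - 625*w**4/81 + 5*w**2/4; value = -9995

The integrand splits into summands that can be handled one at a time.
F(w) = -625*w**8/81 - 2500*w**7/81 - 1250*w**6/27 - 2500*w**5/81 - 625*w**4/81 + 5*w**2/4 is an antiderivative of f.
Check: d/dw[-625*w**8/81 - 2500*w**7/81 - 1250*w**6/27 - 2500*w**5/81 - 625*w**4/81 + 5*w**2/4] = -5000*w**7/81 - 17500*w**6/81 - 2500*w**5/9 - 12500*w**4/81 - 2500*w**3/81 + 5*w/2 = f(w).
F(2) = -9995; F(0) = 0.
Integral = F(2) - F(0) = -9995.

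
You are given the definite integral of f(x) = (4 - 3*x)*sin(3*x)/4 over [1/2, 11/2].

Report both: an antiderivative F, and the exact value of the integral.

Antiderivative: F(x) = (3*x*cos(3*x) - sin(3*x) - 4*cos(3*x))/12; value = 25*cos(33/2)/24 + 5*cos(3/2)/24 - sin(33/2)/12 + sin(3/2)/12

Differentiate the proposed F(x) back; it has to land on f(x) exactly.
F(x) = (3*x*cos(3*x) - sin(3*x) - 4*cos(3*x))/12 is an antiderivative of f.
Check: d/dx[(3*x*cos(3*x) - sin(3*x) - 4*cos(3*x))/12] = -3*x*sin(3*x)/4 + sin(3*x), which equals f(x).
F(11/2) = 25*cos(33/2)/24 - sin(33/2)/12; F(1/2) = -sin(3/2)/12 - 5*cos(3/2)/24.
Integral = F(11/2) - F(1/2) = 25*cos(33/2)/24 + 5*cos(3/2)/24 - sin(33/2)/12 + sin(3/2)/12.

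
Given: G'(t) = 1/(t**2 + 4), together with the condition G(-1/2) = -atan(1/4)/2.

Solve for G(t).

A candidate passes only if d/dt[G] lands on the given G'(t) exactly.
A general antiderivative is atan(t/2)/2 + C.
The condition gives C = -atan(1/4)/2 - (-atan(1/4)/2) = 0.
So G(t) = atan(t/2)/2.
Check: d/dt[atan(t/2)/2] = 1/(t**2 + 4) = G'(t).

G(t) = atan(t/2)/2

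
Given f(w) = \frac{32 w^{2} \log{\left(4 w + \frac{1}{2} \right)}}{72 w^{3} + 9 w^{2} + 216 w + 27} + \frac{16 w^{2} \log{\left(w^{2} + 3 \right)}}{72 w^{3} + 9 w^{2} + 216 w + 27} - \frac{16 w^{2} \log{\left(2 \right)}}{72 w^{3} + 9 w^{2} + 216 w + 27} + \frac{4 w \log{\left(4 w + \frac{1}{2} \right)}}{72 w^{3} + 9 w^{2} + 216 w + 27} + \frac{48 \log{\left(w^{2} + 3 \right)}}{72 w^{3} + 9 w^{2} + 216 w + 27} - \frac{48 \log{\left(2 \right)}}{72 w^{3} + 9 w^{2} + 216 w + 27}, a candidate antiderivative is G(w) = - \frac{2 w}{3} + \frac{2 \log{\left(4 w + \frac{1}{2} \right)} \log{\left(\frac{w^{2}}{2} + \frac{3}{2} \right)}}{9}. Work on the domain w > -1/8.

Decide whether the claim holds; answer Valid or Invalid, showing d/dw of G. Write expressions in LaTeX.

Invalid: d/dw[G] - f = - \frac{2}{3}, which is not 0.

d/dw[G] = \frac{- 48 w^{3} + 32 w^{2} \log{\left(4 w + \frac{1}{2} \right)} + 16 w^{2} \log{\left(w^{2} + 3 \right)} - 16 w^{2} \log{\left(2 \right)} - 6 w^{2} + 4 w \log{\left(4 w + \frac{1}{2} \right)} - 144 w + 48 \log{\left(w^{2} + 3 \right)} - 48 \log{\left(2 \right)} - 18}{72 w^{3} + 9 w^{2} + 216 w + 27}
d/dw[G] - f(w) = - \frac{2}{3} != 0.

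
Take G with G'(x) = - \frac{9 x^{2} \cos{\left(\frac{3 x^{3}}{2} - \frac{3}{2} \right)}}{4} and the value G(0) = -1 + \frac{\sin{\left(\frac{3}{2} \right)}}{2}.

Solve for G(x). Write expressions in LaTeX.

The substitution u = \frac{3 x^{3}}{2} - \frac{3}{2} works: G'(x) is exactly (dG/du)*(du/dx) for that inner function.
A general antiderivative is - \frac{\sin{\left(\frac{3 x^{3}}{2} - \frac{3}{2} \right)}}{2} + C.
The condition gives C = -1 + \frac{\sin{\left(\frac{3}{2} \right)}}{2} - (\frac{\sin{\left(\frac{3}{2} \right)}}{2}) = -1.
So G(x) = - \frac{\sin{\left(\frac{3 x^{3}}{2} - \frac{3}{2} \right)}}{2} - 1.
Check: d/dx[- \frac{\sin{\left(\frac{3 x^{3}}{2} - \frac{3}{2} \right)}}{2} - 1] = - \frac{9 x^{2} \cos{\left(\frac{3 x^{3}}{2} - \frac{3}{2} \right)}}{4} = G'(x).

G(x) = - \frac{\sin{\left(\frac{3 x^{3}}{2} - \frac{3}{2} \right)}}{2} - 1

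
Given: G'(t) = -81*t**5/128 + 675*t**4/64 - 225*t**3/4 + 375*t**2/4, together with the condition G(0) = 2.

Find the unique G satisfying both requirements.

G'(t) matches the chain-rule pattern g'(h)*h' with inner function h(t) = -3*t**2/4 + 5*t; substituting u = h(t) collapses the integral.
A general antiderivative is (-3*t**2/4 + 5*t)**3/4 + C.
The condition gives C = 2 - (0) = 2.
So G(t) = -27*t**6/256 + 135*t**5/64 - 225*t**4/16 + 125*t**3/4 + 2.
Check: d/dt[-27*t**6/256 + 135*t**5/64 - 225*t**4/16 + 125*t**3/4 + 2] = -81*t**5/128 + 675*t**4/64 - 225*t**3/4 + 375*t**2/4 = G'(t).

G(t) = -27*t**6/256 + 135*t**5/64 - 225*t**4/16 + 125*t**3/4 + 2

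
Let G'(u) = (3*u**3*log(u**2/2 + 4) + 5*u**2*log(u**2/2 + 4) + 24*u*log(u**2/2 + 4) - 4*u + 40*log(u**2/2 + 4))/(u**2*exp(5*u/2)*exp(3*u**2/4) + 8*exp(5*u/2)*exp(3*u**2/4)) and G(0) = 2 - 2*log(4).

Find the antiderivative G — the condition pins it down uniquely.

G(u) = (2*exp(5*u/2)*exp(3*u**2/4) - 2*log(u**2/2 + 4))*exp(-5*u/2)*exp(-3*u**2/4)

G'(u) has the shape v'r + vr' for v = -2*exp(-3*u**2/4 - 5*u/2) and r = log(u**2/2 + 4) — it is the derivative of the product v*r.
A general antiderivative is -2*exp(-3*u**2/4 - 5*u/2)*log(u**2/2 + 4) + C.
The condition gives C = 2 - 2*log(4) - (-2*log(4)) = 2.
So G(u) = (2*exp(5*u/2)*exp(3*u**2/4) - 2*log(u**2/2 + 4))*exp(-5*u/2)*exp(-3*u**2/4).
Check: d/du[(2*exp(5*u/2)*exp(3*u**2/4) - 2*log(u**2/2 + 4))*exp(-5*u/2)*exp(-3*u**2/4)] = (3*u**3*log(u**2/2 + 4) + 5*u**2*log(u**2/2 + 4) + 24*u*log(u**2/2 + 4) - 4*u + 40*log(u**2/2 + 4))/(u**2*exp(5*u/2)*exp(3*u**2/4) + 8*exp(5*u/2)*exp(3*u**2/4)) = G'(u).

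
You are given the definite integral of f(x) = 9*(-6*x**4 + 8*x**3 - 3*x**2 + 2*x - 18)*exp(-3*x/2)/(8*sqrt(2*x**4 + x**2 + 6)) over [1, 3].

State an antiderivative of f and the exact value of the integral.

f has the shape u'v + uv' for u = 9*sqrt(2*x**4 + x**2 + 6)/4 and v = exp(-3*x/2) — it is the derivative of the product u*v.
F(x) = 9*sqrt(2*x**4 + x**2 + 6)*exp(-3*x/2)/4 is an antiderivative of f.
Check: d/dx[9*sqrt(2*x**4 + x**2 + 6)*exp(-3*x/2)/4] = (-54*x**4 + 72*x**3 - 27*x**2 + 18*x - 162)*exp(-3*x/2)/(8*sqrt(2*x**4 + x**2 + 6)), which equals f(x).
F(3) = 9*sqrt(177)*exp(-9/2)/4; F(1) = 27*exp(-3/2)/4.
Integral = F(3) - F(1) = -27*exp(-3/2)/4 + 9*sqrt(177)*exp(-9/2)/4.

Antiderivative: F(x) = 9*sqrt(2*x**4 + x**2 + 6)*exp(-3*x/2)/4; value = -27*exp(-3/2)/4 + 9*sqrt(177)*exp(-9/2)/4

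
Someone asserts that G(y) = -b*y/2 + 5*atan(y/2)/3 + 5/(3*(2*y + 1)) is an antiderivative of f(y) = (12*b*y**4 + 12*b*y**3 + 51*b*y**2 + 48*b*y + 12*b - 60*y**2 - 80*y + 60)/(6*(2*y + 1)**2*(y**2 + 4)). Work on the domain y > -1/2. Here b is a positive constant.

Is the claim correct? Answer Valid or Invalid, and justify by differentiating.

d/dy[G] = (-12*b*y**4 - 12*b*y**3 - 51*b*y**2 - 48*b*y - 12*b + 60*y**2 + 80*y - 60)/(24*y**4 + 24*y**3 + 102*y**2 + 96*y + 24)
d/dy[G] - f(y) = (-12*b*y**4 - 12*b*y**3 - 51*b*y**2 - 48*b*y - 12*b + 60*y**2 + 80*y - 60)/(12*y**4 + 12*y**3 + 51*y**2 + 48*y + 12) != 0.

Invalid: d/dy[G] - f = (-12*b*y**4 - 12*b*y**3 - 51*b*y**2 - 48*b*y - 12*b + 60*y**2 + 80*y - 60)/(12*y**4 + 12*y**3 + 51*y**2 + 48*y + 12), which is not 0.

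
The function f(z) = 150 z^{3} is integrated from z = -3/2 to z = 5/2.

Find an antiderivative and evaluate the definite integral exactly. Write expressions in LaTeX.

A first test for any F(z): its z-derivative must equal f(z) identically.
F(z) = \frac{75 z^{4}}{2} is an antiderivative of f.
Check: d/dz[\frac{75 z^{4}}{2}] = 150 z^{3} = f(z).
F(5/2) = \frac{46875}{32}; F(-3/2) = \frac{6075}{32}.
Integral = F(5/2) - F(-3/2) = 1275.

Antiderivative: F(z) = \frac{75 z^{4}}{2}; value = 1275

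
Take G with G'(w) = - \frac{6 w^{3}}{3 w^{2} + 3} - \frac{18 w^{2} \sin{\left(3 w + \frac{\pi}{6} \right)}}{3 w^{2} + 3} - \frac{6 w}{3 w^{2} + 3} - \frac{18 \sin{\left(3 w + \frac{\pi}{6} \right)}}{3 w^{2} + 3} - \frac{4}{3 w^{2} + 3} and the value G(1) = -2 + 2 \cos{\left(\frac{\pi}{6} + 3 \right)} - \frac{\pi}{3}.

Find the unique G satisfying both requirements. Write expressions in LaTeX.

The integrand splits into summands that can be handled one at a time.
A general antiderivative is - w^{2} + 2 \cos{\left(3 w + \frac{\pi}{6} \right)} - \frac{4 \operatorname{atan}{\left(w \right)}}{3} + C.
The condition gives C = -2 + 2 \cos{\left(\frac{\pi}{6} + 3 \right)} - \frac{\pi}{3} - (2 \cos{\left(\frac{\pi}{6} + 3 \right)} - \frac{\pi}{3} - 1) = -1.
So G(w) = \frac{- 3 w^{2} + 6 \cos{\left(3 w + \frac{\pi}{6} \right)} - 4 \operatorname{atan}{\left(w \right)} - 3}{3}.
Check: d/dw[\frac{- 3 w^{2} + 6 \cos{\left(3 w + \frac{\pi}{6} \right)} - 4 \operatorname{atan}{\left(w \right)} - 3}{3}] = \frac{- 6 w^{3} - 18 w^{2} \sin{\left(3 w + \frac{\pi}{6} \right)} - 6 w - 18 \sin{\left(3 w + \frac{\pi}{6} \right)} - 4}{3 w^{2} + 3}, which equals G'(w).

G(w) = \frac{- 3 w^{2} + 6 \cos{\left(3 w + \frac{\pi}{6} \right)} - 4 \operatorname{atan}{\left(w \right)} - 3}{3}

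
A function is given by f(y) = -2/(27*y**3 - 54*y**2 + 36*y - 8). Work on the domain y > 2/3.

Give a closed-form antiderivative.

A first test for any F(y): its y-derivative must equal f(y) identically.
Check: d/dy[1/(27*y**2 - 36*y + 12)] = -2/(27*y**3 - 54*y**2 + 36*y - 8) = f(y).

An antiderivative is F(y) = 1/(27*y**2 - 36*y + 12).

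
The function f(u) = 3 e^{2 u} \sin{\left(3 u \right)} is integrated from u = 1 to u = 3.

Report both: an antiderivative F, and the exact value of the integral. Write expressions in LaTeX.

A first test for any F(u): its u-derivative must equal f(u) identically.
F(u) = \frac{6 e^{2 u} \sin{\left(3 u \right)}}{13} - \frac{9 e^{2 u} \cos{\left(3 u \right)}}{13} is an antiderivative of f.
Check: d/du[\frac{6 e^{2 u} \sin{\left(3 u \right)}}{13} - \frac{9 e^{2 u} \cos{\left(3 u \right)}}{13}] = 3 e^{2 u} \sin{\left(3 u \right)} = f(u).
F(3) = \frac{6 e^{6} \sin{\left(9 \right)}}{13} - \frac{9 e^{6} \cos{\left(9 \right)}}{13}; F(1) = \frac{6 e^{2} \sin{\left(3 \right)}}{13} - \frac{9 e^{2} \cos{\left(3 \right)}}{13}.
Integral = F(3) - F(1) = \frac{9 e^{2} \cos{\left(3 \right)}}{13} - \frac{6 e^{2} \sin{\left(3 \right)}}{13} + \frac{6 e^{6} \sin{\left(9 \right)}}{13} - \frac{9 e^{6} \cos{\left(9 \right)}}{13}.

Antiderivative: F(u) = \frac{6 e^{2 u} \sin{\left(3 u \right)}}{13} - \frac{9 e^{2 u} \cos{\left(3 u \right)}}{13}; value = \frac{9 e^{2} \cos{\left(3 \right)}}{13} - \frac{6 e^{2} \sin{\left(3 \right)}}{13} + \frac{6 e^{6} \sin{\left(9 \right)}}{13} - \frac{9 e^{6} \cos{\left(9 \right)}}{13}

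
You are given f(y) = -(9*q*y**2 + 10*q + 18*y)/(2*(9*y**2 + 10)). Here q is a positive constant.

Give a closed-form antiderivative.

Any candidate F(y) must reproduce f(y) exactly when differentiated.
Check: d/dy[-q*y/2 - log(9*y**2 + 10)/2] = (-9*q*y**2 - 10*q - 18*y)/(18*y**2 + 20), which equals f(y).

An antiderivative is F(y) = -q*y/2 - log(9*y**2 + 10)/2.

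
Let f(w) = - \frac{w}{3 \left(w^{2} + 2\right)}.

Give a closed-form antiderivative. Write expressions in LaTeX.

The substitution u = w^{2} + 2 works: f is exactly (dF/du)*(du/dw) for that inner function.
Check: d/dw[- \frac{\log{\left(w^{2} + 2 \right)}}{6}] = - \frac{w}{3 w^{2} + 6}, which equals f(w).

An antiderivative is F(w) = - \frac{\log{\left(w^{2} + 2 \right)}}{6}.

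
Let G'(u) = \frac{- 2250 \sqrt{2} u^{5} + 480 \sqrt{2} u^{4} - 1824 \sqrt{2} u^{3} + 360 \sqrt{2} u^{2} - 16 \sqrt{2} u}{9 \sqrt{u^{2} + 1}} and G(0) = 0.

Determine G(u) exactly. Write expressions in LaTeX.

Recognize the product-rule pattern: G'(u) = v'r + vr' with v = - 2 \sqrt{2 u^{2} + 2}, r = \left(5 u^{2} - \frac{2 u}{3}\right)^{2}, so integration by parts undoes it.
A general antiderivative is - 2 \sqrt{2 u^{2} + 2} \left(5 u^{2} - \frac{2 u}{3}\right)^{2} + C.
The condition gives C = 0 - (0) = 0.
So G(u) = - 50 u^{4} \sqrt{2 u^{2} + 2} + \frac{40 u^{3} \sqrt{2 u^{2} + 2}}{3} - \frac{8 u^{2} \sqrt{2 u^{2} + 2}}{9}.
Check: d/du[- 50 u^{4} \sqrt{2 u^{2} + 2} + \frac{40 u^{3} \sqrt{2 u^{2} + 2}}{3} - \frac{8 u^{2} \sqrt{2 u^{2} + 2}}{9}] = \frac{- 2250 \sqrt{2} u^{5} + 480 \sqrt{2} u^{4} - 1824 \sqrt{2} u^{3} + 360 \sqrt{2} u^{2} - 16 \sqrt{2} u}{9 \sqrt{u^{2} + 1}} = G'(u).

G(u) = - 50 u^{4} \sqrt{2 u^{2} + 2} + \frac{40 u^{3} \sqrt{2 u^{2} + 2}}{3} - \frac{8 u^{2} \sqrt{2 u^{2} + 2}}{9}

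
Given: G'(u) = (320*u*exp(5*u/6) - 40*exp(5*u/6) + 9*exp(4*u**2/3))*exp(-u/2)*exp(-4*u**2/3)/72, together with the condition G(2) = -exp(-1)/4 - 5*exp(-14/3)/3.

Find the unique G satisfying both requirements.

G(u) = -5*exp(u/3)*exp(-4*u**2/3)/3 - exp(-u/2)/4

The proposed G(u) is checked by its d/du: the result must match the given G'(u).
A general antiderivative is -5*exp(-4*u**2/3 + u/3)/3 - exp(-u/2)/4 + C.
The condition gives C = -exp(-1)/4 - 5*exp(-14/3)/3 - (-exp(-1)/4 - 5*exp(-14/3)/3) = 0.
So G(u) = -5*exp(u/3)*exp(-4*u**2/3)/3 - exp(-u/2)/4.
Check: d/du[-5*exp(u/3)*exp(-4*u**2/3)/3 - exp(-u/2)/4] = (320*u*exp(5*u/6) - 40*exp(5*u/6) + 9*exp(4*u**2/3))*exp(-u/2)*exp(-4*u**2/3)/72 = G'(u).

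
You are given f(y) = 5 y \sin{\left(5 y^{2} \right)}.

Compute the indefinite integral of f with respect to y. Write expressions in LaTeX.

f matches the chain-rule pattern g'(h)*h' with inner function h(y) = 5 y^{2}; substituting u = h(y) collapses the integral.
Check: d/dy[- \frac{\cos{\left(5 y^{2} \right)}}{2}] = 5 y \sin{\left(5 y^{2} \right)} = f(y).

F(y) = - \frac{\cos{\left(5 y^{2} \right)}}{2} + C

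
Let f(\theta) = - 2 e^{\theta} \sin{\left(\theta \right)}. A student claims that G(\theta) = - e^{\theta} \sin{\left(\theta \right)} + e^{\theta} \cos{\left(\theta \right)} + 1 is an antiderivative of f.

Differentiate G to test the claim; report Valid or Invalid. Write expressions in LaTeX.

Valid. The derivative of G reproduces f.

d/d\theta[G] = - 2 e^{\theta} \sin{\left(\theta \right)}
This equals f(\theta) exactly, so the claim holds.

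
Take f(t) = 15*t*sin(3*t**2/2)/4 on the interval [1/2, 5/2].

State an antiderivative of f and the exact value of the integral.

Antiderivative: F(t) = -5*cos(3*t**2/2)/4; value = 5*cos(3/8)/4 - 5*cos(75/8)/4

f matches the chain-rule pattern g'(h)*h' with inner function h(t) = 3*t**2/2; substituting u = h(t) collapses the integral.
F(t) = -5*cos(3*t**2/2)/4 is an antiderivative of f.
Check: d/dt[-5*cos(3*t**2/2)/4] = 15*t*sin(3*t**2/2)/4 = f(t).
F(5/2) = -5*cos(75/8)/4; F(1/2) = -5*cos(3/8)/4.
Integral = F(5/2) - F(1/2) = 5*cos(3/8)/4 - 5*cos(75/8)/4.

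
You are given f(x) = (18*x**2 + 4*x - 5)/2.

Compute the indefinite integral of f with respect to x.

F(x) = x*(6*x**2 + 2*x - 5)/2 + C

Differentiate the proposed F(x) back; it has to land on f(x) exactly.
Check: d/dx[x*(6*x**2 + 2*x - 5)/2] = 9*x**2 + 2*x - 5/2, which equals f(x).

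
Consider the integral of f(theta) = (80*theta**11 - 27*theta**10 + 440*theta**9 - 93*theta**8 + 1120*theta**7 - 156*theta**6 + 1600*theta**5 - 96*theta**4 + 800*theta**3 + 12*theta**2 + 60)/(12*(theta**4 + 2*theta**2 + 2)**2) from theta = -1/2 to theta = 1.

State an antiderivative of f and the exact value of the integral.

Whatever form F(theta) takes, F'(theta) = f(theta) is non-negotiable.
F(theta) = (20*theta**8 - 9*theta**7 + 100*theta**6 - 3*theta**5 + 152*theta**4 + 12*theta**3 + 104*theta**2 + 30*theta + 104)/(12*(theta**4 + 2*theta**2 + 2)) is an antiderivative of f.
Check: d/dtheta[(20*theta**8 - 9*theta**7 + 100*theta**6 - 3*theta**5 + 152*theta**4 + 12*theta**3 + 104*theta**2 + 30*theta + 104)/(12*(theta**4 + 2*theta**2 + 2))] = (80*theta**11 - 27*theta**10 + 440*theta**9 - 93*theta**8 + 1120*theta**7 - 156*theta**6 + 1600*theta**5 - 96*theta**4 + 800*theta**3 + 12*theta**2 + 60)/(12*theta**8 + 48*theta**6 + 96*theta**4 + 96*theta**2 + 48), which equals f(theta).
F(1) = 17/2; F(-1/2) = 5325/1312.
Integral = F(1) - F(-1/2) = 5827/1312.

Antiderivative: F(theta) = (20*theta**8 - 9*theta**7 + 100*theta**6 - 3*theta**5 + 152*theta**4 + 12*theta**3 + 104*theta**2 + 30*theta + 104)/(12*(theta**4 + 2*theta**2 + 2)); value = 5827/1312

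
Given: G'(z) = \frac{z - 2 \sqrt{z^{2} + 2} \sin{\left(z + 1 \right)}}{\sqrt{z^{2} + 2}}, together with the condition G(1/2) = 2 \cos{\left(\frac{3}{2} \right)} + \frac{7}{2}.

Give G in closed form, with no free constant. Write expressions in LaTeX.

G(z) = \sqrt{z^{2} + 2} + 2 \cos{\left(z + 1 \right)} + 2

Whatever form G(z) takes, its d/dz must return the stated G'(z).
A general antiderivative is \sqrt{z^{2} + 2} + 2 \cos{\left(z + 1 \right)} + C.
The condition gives C = 2 \cos{\left(\frac{3}{2} \right)} + \frac{7}{2} - (2 \cos{\left(\frac{3}{2} \right)} + \frac{3}{2}) = 2.
So G(z) = \sqrt{z^{2} + 2} + 2 \cos{\left(z + 1 \right)} + 2.
Check: d/dz[\sqrt{z^{2} + 2} + 2 \cos{\left(z + 1 \right)} + 2] = \frac{z - 2 \sqrt{z^{2} + 2} \sin{\left(z + 1 \right)}}{\sqrt{z^{2} + 2}} = G'(z).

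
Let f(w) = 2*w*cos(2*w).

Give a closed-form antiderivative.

An antiderivative is F(w) = w*sin(2*w) + cos(2*w)/2.

Differentiate the proposed F(w) back; it has to land on f(w) exactly.
Check: d/dw[w*sin(2*w) + cos(2*w)/2] = 2*w*cos(2*w) = f(w).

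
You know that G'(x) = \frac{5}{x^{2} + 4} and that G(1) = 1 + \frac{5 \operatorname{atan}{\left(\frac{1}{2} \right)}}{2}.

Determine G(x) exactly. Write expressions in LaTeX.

G(x) = \frac{5 \operatorname{atan}{\left(\frac{x}{2} \right)}}{2} + 1

The proposed G(x) is checked by its d/dx: the result must match the given G'(x).
A general antiderivative is \frac{5 \operatorname{atan}{\left(\frac{x}{2} \right)}}{2} + C.
The condition gives C = 1 + \frac{5 \operatorname{atan}{\left(\frac{1}{2} \right)}}{2} - (\frac{5 \operatorname{atan}{\left(\frac{1}{2} \right)}}{2}) = 1.
So G(x) = \frac{5 \operatorname{atan}{\left(\frac{x}{2} \right)}}{2} + 1.
Check: d/dx[\frac{5 \operatorname{atan}{\left(\frac{x}{2} \right)}}{2} + 1] = \frac{5}{x^{2} + 4} = G'(x).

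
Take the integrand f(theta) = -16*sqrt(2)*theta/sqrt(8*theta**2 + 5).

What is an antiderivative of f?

An antiderivative is F(theta) = -4*sqrt(4*theta**2 + 5/2).

f matches the chain-rule pattern g'(h)*h' with inner function h(theta) = 4*theta**2 + 5/2; substituting u = h(theta) collapses the integral.
Check: d/dtheta[-4*sqrt(4*theta**2 + 5/2)] = -16*sqrt(2)*theta/sqrt(8*theta**2 + 5) = f(theta).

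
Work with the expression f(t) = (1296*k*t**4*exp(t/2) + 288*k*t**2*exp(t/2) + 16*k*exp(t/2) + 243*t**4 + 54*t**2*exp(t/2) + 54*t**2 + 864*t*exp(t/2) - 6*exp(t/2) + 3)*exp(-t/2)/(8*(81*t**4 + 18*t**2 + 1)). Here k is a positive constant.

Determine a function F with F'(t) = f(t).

Whatever form F(t) takes, F'(t) = f(t) is non-negotiable.
Check: d/dt[(72*k*t**3*exp(t/2) + 8*k*t*exp(t/2) - 27*t**2 - 3*t*exp(t/2) - 24*exp(t/2) - 3)/(36*t**2*exp(t/2) + 4*exp(t/2))] = (1296*k*t**4*exp(t/2) + 288*k*t**2*exp(t/2) + 16*k*exp(t/2) + 243*t**4 + 54*t**2*exp(t/2) + 54*t**2 + 864*t*exp(t/2) - 6*exp(t/2) + 3)/(648*t**4*exp(t/2) + 144*t**2*exp(t/2) + 8*exp(t/2)), which equals f(t).

An antiderivative is F(t) = (72*k*t**3*exp(t/2) + 8*k*t*exp(t/2) - 27*t**2 - 3*t*exp(t/2) - 24*exp(t/2) - 3)/(36*t**2*exp(t/2) + 4*exp(t/2)).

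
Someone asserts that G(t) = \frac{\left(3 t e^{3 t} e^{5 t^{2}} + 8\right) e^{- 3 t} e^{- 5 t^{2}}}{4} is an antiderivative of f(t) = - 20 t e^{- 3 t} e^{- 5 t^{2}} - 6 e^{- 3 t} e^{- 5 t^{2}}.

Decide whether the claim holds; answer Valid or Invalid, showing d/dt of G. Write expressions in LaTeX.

d/dt[G] = \frac{\left(- 80 t + 3 e^{3 t} e^{5 t^{2}} - 24\right) e^{- 3 t} e^{- 5 t^{2}}}{4}
d/dt[G] - f(t) = \frac{3}{4} != 0.

Invalid: d/dt[G] - f = \frac{3}{4}, which is not 0.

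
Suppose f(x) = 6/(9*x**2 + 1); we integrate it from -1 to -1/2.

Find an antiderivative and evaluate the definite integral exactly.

Since d/dx undoes antidifferentiation here, F'(x) = f(x) is required of F(x).
F(x) = 2*atan(3*x) is an antiderivative of f.
Check: d/dx[2*atan(3*x)] = 6/(9*x**2 + 1) = f(x).
F(-1/2) = -2*atan(3/2); F(-1) = -2*atan(3).
Integral = F(-1/2) - F(-1) = -2*atan(3/2) + 2*atan(3).

Antiderivative: F(x) = 2*atan(3*x); value = -2*atan(3/2) + 2*atan(3)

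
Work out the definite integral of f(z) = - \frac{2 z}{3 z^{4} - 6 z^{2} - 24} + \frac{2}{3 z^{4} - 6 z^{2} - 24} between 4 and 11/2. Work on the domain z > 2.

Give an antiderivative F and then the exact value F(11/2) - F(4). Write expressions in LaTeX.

Factor the denominator (3 \left(z - 2\right) \left(z + 2\right) \left(z^{2} + 2\right)) and decompose: f = \frac{z - 1}{9 \left(z^{2} + 2\right)} - \frac{1}{12 \left(z + 2\right)} - \frac{1}{36 \left(z - 2\right)}; each piece integrates to a log, atan, or power term.
F(z) = - \frac{\log{\left(z - 2 \right)}}{36} - \frac{\log{\left(z + 2 \right)}}{12} + \frac{\log{\left(z^{2} + 2 \right)}}{18} - \frac{\sqrt{2} \operatorname{atan}{\left(\frac{\sqrt{2} z}{2} \right)}}{18} is an antiderivative of f.
Check: d/dz[- \frac{\log{\left(z - 2 \right)}}{36} - \frac{\log{\left(z + 2 \right)}}{12} + \frac{\log{\left(z^{2} + 2 \right)}}{18} - \frac{\sqrt{2} \operatorname{atan}{\left(\frac{\sqrt{2} z}{2} \right)}}{18}] = \frac{2 - 2 z}{3 z^{4} - 6 z^{2} - 24}, which equals f(z).
F(11/2) = - \frac{\log{\left(\frac{15}{2} \right)}}{12} - \frac{\sqrt{2} \operatorname{atan}{\left(\frac{11 \sqrt{2}}{4} \right)}}{18} - \frac{\log{\left(\frac{7}{2} \right)}}{36} + \frac{\log{\left(\frac{129}{4} \right)}}{18}; F(4) = - \frac{\log{\left(6 \right)}}{12} - \frac{\sqrt{2} \operatorname{atan}{\left(2 \sqrt{2} \right)}}{18} - \frac{\log{\left(2 \right)}}{36} + \frac{\log{\left(18 \right)}}{18}.
Integral = F(11/2) - F(4) = - \frac{\log{\left(\frac{15}{2} \right)}}{12} - \frac{\log{\left(18 \right)}}{18} - \frac{\sqrt{2} \operatorname{atan}{\left(\frac{11 \sqrt{2}}{4} \right)}}{18} - \frac{\log{\left(\frac{7}{2} \right)}}{36} + \frac{\log{\left(2 \right)}}{36} + \frac{\sqrt{2} \operatorname{atan}{\left(2 \sqrt{2} \right)}}{18} + \frac{\log{\left(6 \right)}}{12} + \frac{\log{\left(\frac{129}{4} \right)}}{18}.

Antiderivative: F(z) = - \frac{\log{\left(z - 2 \right)}}{36} - \frac{\log{\left(z + 2 \right)}}{12} + \frac{\log{\left(z^{2} + 2 \right)}}{18} - \frac{\sqrt{2} \operatorname{atan}{\left(\frac{\sqrt{2} z}{2} \right)}}{18}; value = - \frac{\log{\left(\frac{15}{2} \right)}}{12} - \frac{\log{\left(18 \right)}}{18} - \frac{\sqrt{2} \operatorname{atan}{\left(\frac{11 \sqrt{2}}{4} \right)}}{18} - \frac{\log{\left(\frac{7}{2} \right)}}{36} + \frac{\log{\left(2 \right)}}{36} + \frac{\sqrt{2} \operatorname{atan}{\left(2 \sqrt{2} \right)}}{18} + \frac{\log{\left(6 \right)}}{12} + \frac{\log{\left(\frac{129}{4} \right)}}{18}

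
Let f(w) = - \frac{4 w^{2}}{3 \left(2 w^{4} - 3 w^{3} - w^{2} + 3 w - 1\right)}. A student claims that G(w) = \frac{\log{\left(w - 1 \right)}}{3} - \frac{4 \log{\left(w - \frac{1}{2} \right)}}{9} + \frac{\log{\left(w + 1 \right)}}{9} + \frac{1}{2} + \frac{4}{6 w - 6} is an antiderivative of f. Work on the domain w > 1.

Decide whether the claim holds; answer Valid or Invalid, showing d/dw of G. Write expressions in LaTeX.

d/dw[G] = - \frac{4 w^{2}}{6 w^{4} - 9 w^{3} - 3 w^{2} + 9 w - 3}
This equals f(w) exactly, so the claim holds.

Valid - differentiating G returns exactly f.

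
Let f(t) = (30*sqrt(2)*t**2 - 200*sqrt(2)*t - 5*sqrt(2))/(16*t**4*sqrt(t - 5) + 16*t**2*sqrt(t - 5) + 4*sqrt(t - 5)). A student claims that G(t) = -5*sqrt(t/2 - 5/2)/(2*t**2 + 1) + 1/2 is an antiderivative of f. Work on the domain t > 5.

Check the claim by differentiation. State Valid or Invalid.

d/dt[G] = (30*sqrt(2)*t**2 - 200*sqrt(2)*t - 5*sqrt(2))/(16*t**4*sqrt(t - 5) + 16*t**2*sqrt(t - 5) + 4*sqrt(t - 5))
This equals f(t) exactly, so the claim holds.

Valid: G'(t) = f(t).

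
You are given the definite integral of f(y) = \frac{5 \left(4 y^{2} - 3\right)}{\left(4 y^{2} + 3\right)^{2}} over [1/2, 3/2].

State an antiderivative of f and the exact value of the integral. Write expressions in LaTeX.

Antiderivative: F(y) = - \frac{5 y}{2 \left(2 y^{2} + \frac{3}{2}\right)}; value = 0

Recognize the product-rule pattern: f = u'v + uv' with u = - \frac{5 y}{2}, v = \frac{1}{2 y^{2} + \frac{3}{2}}, so integration by parts undoes it.
F(y) = - \frac{5 y}{2 \left(2 y^{2} + \frac{3}{2}\right)} is an antiderivative of f.
Check: d/dy[- \frac{5 y}{2 \left(2 y^{2} + \frac{3}{2}\right)}] = \frac{20 y^{2} - 15}{16 y^{4} + 24 y^{2} + 9}, which equals f(y).
F(3/2) = - \frac{5}{8}; F(1/2) = - \frac{5}{8}.
Integral = F(3/2) - F(1/2) = 0.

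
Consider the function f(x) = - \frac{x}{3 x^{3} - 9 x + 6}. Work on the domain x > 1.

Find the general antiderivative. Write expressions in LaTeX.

F(x) = \frac{- 2 \left(x - 1\right) \log{\left(x - 1 \right)} + 2 \left(x - 1\right) \log{\left(x + 2 \right)} + 3}{27 \left(x - 1\right)} + C

Factor the denominator (3 \left(x - 1\right)^{2} \left(x + 2\right)) and decompose: f = \frac{2}{27 \left(x + 2\right)} - \frac{2}{27 \left(x - 1\right)} - \frac{1}{9 \left(x - 1\right)^{2}}; each piece integrates to a log, atan, or power term.
Check: d/dx[\frac{- 2 \left(x - 1\right) \log{\left(x - 1 \right)} + 2 \left(x - 1\right) \log{\left(x + 2 \right)} + 3}{27 \left(x - 1\right)}] = - \frac{x}{3 x^{3} - 9 x + 6} = f(x).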